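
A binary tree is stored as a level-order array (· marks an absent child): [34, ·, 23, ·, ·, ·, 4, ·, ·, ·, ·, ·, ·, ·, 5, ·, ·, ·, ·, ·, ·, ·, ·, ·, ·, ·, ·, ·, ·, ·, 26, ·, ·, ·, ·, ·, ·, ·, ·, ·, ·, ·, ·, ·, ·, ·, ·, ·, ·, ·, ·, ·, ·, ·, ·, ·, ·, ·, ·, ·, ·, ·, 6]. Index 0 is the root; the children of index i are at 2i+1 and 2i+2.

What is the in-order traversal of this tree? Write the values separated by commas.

In-order visits the left subtree, then the node, then the right subtree.
At 34: no left child.
Visit 34.
At 34: go right to 23.
  At 23: no left child.
  Visit 23.
  At 23: go right to 4.
    At 4: no left child.
    Visit 4.
    At 4: go right to 5.
      At 5: no left child.
      Visit 5.
      At 5: go right to 26.
        At 26: no left child.
        Visit 26.
        At 26: go right to 6.
          6 is a leaf — visit 6.

34, 23, 4, 5, 26, 6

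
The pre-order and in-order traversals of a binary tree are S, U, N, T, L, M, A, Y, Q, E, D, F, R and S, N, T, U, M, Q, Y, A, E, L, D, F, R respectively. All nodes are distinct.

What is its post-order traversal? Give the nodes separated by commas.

The first element of pre-order is the root; it splits in-order into left and right subtrees.
Root S: left subtree has 0 nodes { }, right has 12 {N, T, U, M, Q, Y, A, E, L, D, F, R}.
  Root U: left subtree has 2 nodes {N, T}, right has 9 {M, Q, Y, A, E, L, D, F, R}.
    Root N: left subtree has 0 nodes { }, right has 1 {T}.
    Root L: left subtree has 5 nodes {M, Q, Y, A, E}, right has 3 {D, F, R}.
      Root M: left subtree has 0 nodes { }, right has 4 {Q, Y, A, E}.
        Root A: left subtree has 2 nodes {Q, Y}, right has 1 {E}.
          Root Y: left subtree has 1 node {Q}, right has 0 { }.
      Root D: left subtree has 0 nodes { }, right has 2 {F, R}.
        Root F: left subtree has 0 nodes { }, right has 1 {R}.

T, N, Q, Y, E, A, M, R, F, D, L, U, S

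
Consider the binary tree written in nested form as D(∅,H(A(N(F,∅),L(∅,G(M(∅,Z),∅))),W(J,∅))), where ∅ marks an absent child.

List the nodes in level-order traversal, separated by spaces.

Level-order visits nodes level by level from the root, left to right within each level.
Level 0: D
Level 1: H
Level 2: A, W
Level 3: N, L, J
Level 4: F, G
Level 5: M
Level 6: Z

D H A W N L J F G M Z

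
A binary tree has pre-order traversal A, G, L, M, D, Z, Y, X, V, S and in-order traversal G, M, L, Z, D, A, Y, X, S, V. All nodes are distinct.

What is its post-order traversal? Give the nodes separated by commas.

The first element of pre-order is the root; it splits in-order into left and right subtrees.
Root A: left subtree has 5 nodes {G, M, L, Z, D}, right has 4 {Y, X, S, V}.
  Root G: left subtree has 0 nodes { }, right has 4 {M, L, Z, D}.
    Root L: left subtree has 1 node {M}, right has 2 {Z, D}.
      Root D: left subtree has 1 node {Z}, right has 0 { }.
  Root Y: left subtree has 0 nodes { }, right has 3 {X, S, V}.
    Root X: left subtree has 0 nodes { }, right has 2 {S, V}.
      Root V: left subtree has 1 node {S}, right has 0 { }.

M, Z, D, L, G, S, V, X, Y, A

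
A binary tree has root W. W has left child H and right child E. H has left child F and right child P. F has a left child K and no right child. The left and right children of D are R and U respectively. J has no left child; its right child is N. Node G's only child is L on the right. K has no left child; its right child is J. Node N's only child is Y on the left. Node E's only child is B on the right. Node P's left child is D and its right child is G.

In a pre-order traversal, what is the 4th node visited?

K

Pre-order visits the node, then its left subtree, then its right subtree.
Visit W.
At W: go left to H.
  Visit H.
  At H: go left to F.
    Visit F.
    At F: go left to K.
      Visit K.
      At K: no left child.
      At K: go right to J.
        Visit J.
        At J: no left child.
        At J: go right to N.
          Visit N.
          At N: go left to Y.
            Y is a leaf — visit Y.
          At N: no right child.
    At F: no right child.
  At H: go right to P.
    Visit P.
    At P: go left to D.
      Visit D.
      At D: go left to R.
        R is a leaf — visit R.
      At D: go right to U.
        U is a leaf — visit U.
    At P: go right to G.
      Visit G.
      At G: no left child.
      At G: go right to L.
        L is a leaf — visit L.
At W: go right to E.
  Visit E.
  At E: no left child.
  At E: go right to B.
    B is a leaf — visit B.
Full pre-order sequence: W, H, F, K, J, N, Y, P, D, R, U, G, L, E, B.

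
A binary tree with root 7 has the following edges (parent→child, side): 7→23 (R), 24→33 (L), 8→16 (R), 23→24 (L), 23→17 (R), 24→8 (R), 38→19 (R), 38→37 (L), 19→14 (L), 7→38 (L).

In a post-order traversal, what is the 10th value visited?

Post-order visits the left subtree, then the right subtree, then the node.
At 7: go left to 38.
  At 38: go left to 37.
    37 is a leaf — visit 37.
  At 38: go right to 19.
    At 19: go left to 14.
      14 is a leaf — visit 14.
    At 19: no right child.
    Visit 19.
  Visit 38.
At 7: go right to 23.
  At 23: go left to 24.
    At 24: go left to 33.
      33 is a leaf — visit 33.
    At 24: go right to 8.
      At 8: no left child.
      At 8: go right to 16.
        16 is a leaf — visit 16.
      Visit 8.
    Visit 24.
  At 23: go right to 17.
    17 is a leaf — visit 17.
  Visit 23.
Visit 7.
Full post-order sequence: 37, 14, 19, 38, 33, 16, 8, 24, 17, 23, 7.

23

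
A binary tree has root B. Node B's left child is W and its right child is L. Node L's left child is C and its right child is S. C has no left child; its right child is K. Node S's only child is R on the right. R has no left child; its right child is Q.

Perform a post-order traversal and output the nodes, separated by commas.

Post-order visits the left subtree, then the right subtree, then the node.
At B: go left to W.
  W is a leaf — visit W.
At B: go right to L.
  At L: go left to C.
    At C: no left child.
    At C: go right to K.
      K is a leaf — visit K.
    Visit C.
  At L: go right to S.
    At S: no left child.
    At S: go right to R.
      At R: no left child.
      At R: go right to Q.
        Q is a leaf — visit Q.
      Visit R.
    Visit S.
  Visit L.
Visit B.

W, K, C, Q, R, S, L, B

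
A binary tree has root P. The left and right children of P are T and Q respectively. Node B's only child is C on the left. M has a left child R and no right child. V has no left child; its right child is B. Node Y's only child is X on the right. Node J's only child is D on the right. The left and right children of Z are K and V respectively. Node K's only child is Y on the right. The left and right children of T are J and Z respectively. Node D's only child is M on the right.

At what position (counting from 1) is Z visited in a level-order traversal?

5

Level-order visits nodes level by level from the root, left to right within each level.
Level 0: P
Level 1: T, Q
Level 2: J, Z
Level 3: D, K, V
Level 4: M, Y, B
Level 5: R, X, C
Full level-order sequence: P, T, Q, J, Z, D, K, V, M, Y, B, R, X, C.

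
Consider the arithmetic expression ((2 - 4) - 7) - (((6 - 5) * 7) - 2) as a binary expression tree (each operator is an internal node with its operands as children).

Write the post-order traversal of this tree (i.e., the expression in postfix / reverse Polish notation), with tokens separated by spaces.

2 4 - 7 - 6 5 - 7 * 2 - -

Post-order on an expression tree gives postfix notation: for each operator, emit left operand, right operand, then the operator.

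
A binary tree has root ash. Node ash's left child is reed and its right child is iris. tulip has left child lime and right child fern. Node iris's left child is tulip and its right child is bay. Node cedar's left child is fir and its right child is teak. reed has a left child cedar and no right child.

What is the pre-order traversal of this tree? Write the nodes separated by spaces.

Pre-order visits the node, then its left subtree, then its right subtree.
Visit ash.
At ash: go left to reed.
  Visit reed.
  At reed: go left to cedar.
    Visit cedar.
    At cedar: go left to fir.
      fir is a leaf — visit fir.
    At cedar: go right to teak.
      teak is a leaf — visit teak.
  At reed: no right child.
At ash: go right to iris.
  Visit iris.
  At iris: go left to tulip.
    Visit tulip.
    At tulip: go left to lime.
      lime is a leaf — visit lime.
    At tulip: go right to fern.
      fern is a leaf — visit fern.
  At iris: go right to bay.
    bay is a leaf — visit bay.

ash reed cedar fir teak iris tulip lime fern bay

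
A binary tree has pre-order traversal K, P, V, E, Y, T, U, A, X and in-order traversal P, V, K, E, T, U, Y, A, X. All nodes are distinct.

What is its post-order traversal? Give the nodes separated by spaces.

The first element of pre-order is the root; it splits in-order into left and right subtrees.
Root K: left subtree has 2 nodes {P, V}, right has 6 {E, T, U, Y, A, X}.
  Root P: left subtree has 0 nodes { }, right has 1 {V}.
  Root E: left subtree has 0 nodes { }, right has 5 {T, U, Y, A, X}.
    Root Y: left subtree has 2 nodes {T, U}, right has 2 {A, X}.
      Root T: left subtree has 0 nodes { }, right has 1 {U}.
      Root A: left subtree has 0 nodes { }, right has 1 {X}.

V P U T X A Y E K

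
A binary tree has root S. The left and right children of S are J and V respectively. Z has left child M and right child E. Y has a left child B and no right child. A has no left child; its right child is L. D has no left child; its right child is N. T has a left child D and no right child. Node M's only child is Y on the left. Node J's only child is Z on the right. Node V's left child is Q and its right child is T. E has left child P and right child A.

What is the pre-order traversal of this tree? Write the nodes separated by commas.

S, J, Z, M, Y, B, E, P, A, L, V, Q, T, D, N

Pre-order visits the node, then its left subtree, then its right subtree.
Visit S.
At S: go left to J.
  Visit J.
  At J: no left child.
  At J: go right to Z.
    Visit Z.
    At Z: go left to M.
      Visit M.
      At M: go left to Y.
        Visit Y.
        At Y: go left to B.
          B is a leaf — visit B.
        At Y: no right child.
      At M: no right child.
    At Z: go right to E.
      Visit E.
      At E: go left to P.
        P is a leaf — visit P.
      At E: go right to A.
        Visit A.
        At A: no left child.
        At A: go right to L.
          L is a leaf — visit L.
At S: go right to V.
  Visit V.
  At V: go left to Q.
    Q is a leaf — visit Q.
  At V: go right to T.
    Visit T.
    At T: go left to D.
      Visit D.
      At D: no left child.
      At D: go right to N.
        N is a leaf — visit N.
    At T: no right child.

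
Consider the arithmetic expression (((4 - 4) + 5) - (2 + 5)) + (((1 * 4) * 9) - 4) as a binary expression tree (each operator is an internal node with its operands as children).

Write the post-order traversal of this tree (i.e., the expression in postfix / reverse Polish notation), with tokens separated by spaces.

Post-order on an expression tree gives postfix notation: for each operator, emit left operand, right operand, then the operator.

4 4 - 5 + 2 5 + - 1 4 * 9 * 4 - +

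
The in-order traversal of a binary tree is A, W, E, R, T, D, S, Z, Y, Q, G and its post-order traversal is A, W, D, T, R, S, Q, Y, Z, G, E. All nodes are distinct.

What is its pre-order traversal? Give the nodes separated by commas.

The last element of post-order is the root; it splits in-order into left and right subtrees.
Root E: left subtree has 2 nodes {A, W}, right has 8 {R, T, D, S, Z, Y, Q, G}.
  Root W: left subtree has 1 node {A}, right has 0 { }.
  Root G: left subtree has 7 nodes {R, T, D, S, Z, Y, Q}, right has 0 { }.
    Root Z: left subtree has 4 nodes {R, T, D, S}, right has 2 {Y, Q}.
      Root S: left subtree has 3 nodes {R, T, D}, right has 0 { }.
        Root R: left subtree has 0 nodes { }, right has 2 {T, D}.
          Root T: left subtree has 0 nodes { }, right has 1 {D}.
      Root Y: left subtree has 0 nodes { }, right has 1 {Q}.

E, W, A, G, Z, S, R, T, D, Y, Q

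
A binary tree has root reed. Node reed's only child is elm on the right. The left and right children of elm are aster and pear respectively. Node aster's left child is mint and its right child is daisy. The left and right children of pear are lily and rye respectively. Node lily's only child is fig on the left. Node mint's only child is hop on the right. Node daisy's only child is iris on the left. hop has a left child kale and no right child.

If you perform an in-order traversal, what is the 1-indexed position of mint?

In-order visits the left subtree, then the node, then the right subtree.
At reed: no left child.
Visit reed.
At reed: go right to elm.
  At elm: go left to aster.
    At aster: go left to mint.
      At mint: no left child.
      Visit mint.
      At mint: go right to hop.
        At hop: go left to kale.
          kale is a leaf — visit kale.
        Visit hop.
        At hop: no right child.
    Visit aster.
    At aster: go right to daisy.
      At daisy: go left to iris.
        iris is a leaf — visit iris.
      Visit daisy.
      At daisy: no right child.
  Visit elm.
  At elm: go right to pear.
    At pear: go left to lily.
      At lily: go left to fig.
        fig is a leaf — visit fig.
      Visit lily.
      At lily: no right child.
    Visit pear.
    At pear: go right to rye.
      rye is a leaf — visit rye.
Full in-order sequence: reed, mint, kale, hop, aster, iris, daisy, elm, fig, lily, pear, rye.

2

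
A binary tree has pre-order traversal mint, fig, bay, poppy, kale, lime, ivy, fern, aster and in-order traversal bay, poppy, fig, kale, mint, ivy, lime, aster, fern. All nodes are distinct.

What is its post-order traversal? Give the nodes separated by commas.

The first element of pre-order is the root; it splits in-order into left and right subtrees.
Root mint: left subtree has 4 nodes {bay, poppy, fig, kale}, right has 4 {ivy, lime, aster, fern}.
  Root fig: left subtree has 2 nodes {bay, poppy}, right has 1 {kale}.
    Root bay: left subtree has 0 nodes { }, right has 1 {poppy}.
  Root lime: left subtree has 1 node {ivy}, right has 2 {aster, fern}.
    Root fern: left subtree has 1 node {aster}, right has 0 { }.

poppy, bay, kale, fig, ivy, aster, fern, lime, mint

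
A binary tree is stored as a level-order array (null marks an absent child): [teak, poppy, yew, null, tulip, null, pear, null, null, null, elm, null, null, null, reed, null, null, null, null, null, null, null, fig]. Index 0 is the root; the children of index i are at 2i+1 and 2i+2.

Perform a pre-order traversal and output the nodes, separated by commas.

teak, poppy, tulip, elm, fig, yew, pear, reed

Pre-order visits the node, then its left subtree, then its right subtree.
Visit teak.
At teak: go left to poppy.
  Visit poppy.
  At poppy: no left child.
  At poppy: go right to tulip.
    Visit tulip.
    At tulip: no left child.
    At tulip: go right to elm.
      Visit elm.
      At elm: no left child.
      At elm: go right to fig.
        fig is a leaf — visit fig.
At teak: go right to yew.
  Visit yew.
  At yew: no left child.
  At yew: go right to pear.
    Visit pear.
    At pear: no left child.
    At pear: go right to reed.
      reed is a leaf — visit reed.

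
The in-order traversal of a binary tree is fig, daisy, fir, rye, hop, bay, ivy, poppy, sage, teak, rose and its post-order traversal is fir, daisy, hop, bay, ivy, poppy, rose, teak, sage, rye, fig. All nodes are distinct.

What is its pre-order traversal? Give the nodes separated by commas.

fig, rye, daisy, fir, sage, poppy, ivy, bay, hop, teak, rose

The last element of post-order is the root; it splits in-order into left and right subtrees.
Root fig: left subtree has 0 nodes { }, right has 10 {daisy, fir, rye, hop, bay, ivy, poppy, sage, teak, rose}.
  Root rye: left subtree has 2 nodes {daisy, fir}, right has 7 {hop, bay, ivy, poppy, sage, teak, rose}.
    Root daisy: left subtree has 0 nodes { }, right has 1 {fir}.
    Root sage: left subtree has 4 nodes {hop, bay, ivy, poppy}, right has 2 {teak, rose}.
      Root poppy: left subtree has 3 nodes {hop, bay, ivy}, right has 0 { }.
        Root ivy: left subtree has 2 nodes {hop, bay}, right has 0 { }.
          Root bay: left subtree has 1 node {hop}, right has 0 { }.
      Root teak: left subtree has 0 nodes { }, right has 1 {rose}.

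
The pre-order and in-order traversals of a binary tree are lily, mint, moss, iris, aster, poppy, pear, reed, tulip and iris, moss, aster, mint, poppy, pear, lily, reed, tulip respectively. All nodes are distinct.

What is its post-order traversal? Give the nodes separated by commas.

The first element of pre-order is the root; it splits in-order into left and right subtrees.
Root lily: left subtree has 6 nodes {iris, moss, aster, mint, poppy, pear}, right has 2 {reed, tulip}.
  Root mint: left subtree has 3 nodes {iris, moss, aster}, right has 2 {poppy, pear}.
    Root moss: left subtree has 1 node {iris}, right has 1 {aster}.
    Root poppy: left subtree has 0 nodes { }, right has 1 {pear}.
  Root reed: left subtree has 0 nodes { }, right has 1 {tulip}.

iris, aster, moss, pear, poppy, mint, tulip, reed, lily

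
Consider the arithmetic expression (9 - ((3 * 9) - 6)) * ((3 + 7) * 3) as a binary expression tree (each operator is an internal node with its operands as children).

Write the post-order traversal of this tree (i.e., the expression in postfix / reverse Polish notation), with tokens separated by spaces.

Post-order on an expression tree gives postfix notation: for each operator, emit left operand, right operand, then the operator.

9 3 9 * 6 - - 3 7 + 3 * *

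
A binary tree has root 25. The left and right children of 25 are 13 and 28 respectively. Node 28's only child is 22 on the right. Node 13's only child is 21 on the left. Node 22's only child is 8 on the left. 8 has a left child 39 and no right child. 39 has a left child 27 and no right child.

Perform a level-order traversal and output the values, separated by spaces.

Level-order visits nodes level by level from the root, left to right within each level.
Level 0: 25
Level 1: 13, 28
Level 2: 21, 22
Level 3: 8
Level 4: 39
Level 5: 27

25 13 28 21 22 8 39 27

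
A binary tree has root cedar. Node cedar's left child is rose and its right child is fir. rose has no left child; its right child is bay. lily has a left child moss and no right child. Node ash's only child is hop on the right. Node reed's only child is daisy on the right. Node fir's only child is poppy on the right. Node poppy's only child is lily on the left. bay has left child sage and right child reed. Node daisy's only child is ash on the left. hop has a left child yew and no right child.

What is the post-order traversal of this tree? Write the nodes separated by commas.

sage, yew, hop, ash, daisy, reed, bay, rose, moss, lily, poppy, fir, cedar

Post-order visits the left subtree, then the right subtree, then the node.
At cedar: go left to rose.
  At rose: no left child.
  At rose: go right to bay.
    At bay: go left to sage.
      sage is a leaf — visit sage.
    At bay: go right to reed.
      At reed: no left child.
      At reed: go right to daisy.
        At daisy: go left to ash.
          At ash: no left child.
          At ash: go right to hop.
            At hop: go left to yew.
              yew is a leaf — visit yew.
            At hop: no right child.
            Visit hop.
          Visit ash.
        At daisy: no right child.
        Visit daisy.
      Visit reed.
    Visit bay.
  Visit rose.
At cedar: go right to fir.
  At fir: no left child.
  At fir: go right to poppy.
    At poppy: go left to lily.
      At lily: go left to moss.
        moss is a leaf — visit moss.
      At lily: no right child.
      Visit lily.
    At poppy: no right child.
    Visit poppy.
  Visit fir.
Visit cedar.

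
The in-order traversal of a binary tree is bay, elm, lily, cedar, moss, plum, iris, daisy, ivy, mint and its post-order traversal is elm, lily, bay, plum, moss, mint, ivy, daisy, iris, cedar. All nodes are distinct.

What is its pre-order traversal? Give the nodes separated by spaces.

cedar bay lily elm iris moss plum daisy ivy mint

The last element of post-order is the root; it splits in-order into left and right subtrees.
Root cedar: left subtree has 3 nodes {bay, elm, lily}, right has 6 {moss, plum, iris, daisy, ivy, mint}.
  Root bay: left subtree has 0 nodes { }, right has 2 {elm, lily}.
    Root lily: left subtree has 1 node {elm}, right has 0 { }.
  Root iris: left subtree has 2 nodes {moss, plum}, right has 3 {daisy, ivy, mint}.
    Root moss: left subtree has 0 nodes { }, right has 1 {plum}.
    Root daisy: left subtree has 0 nodes { }, right has 2 {ivy, mint}.
      Root ivy: left subtree has 0 nodes { }, right has 1 {mint}.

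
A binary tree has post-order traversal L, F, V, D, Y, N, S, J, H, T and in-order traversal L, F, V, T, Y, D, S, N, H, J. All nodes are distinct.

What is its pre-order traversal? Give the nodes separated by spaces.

The last element of post-order is the root; it splits in-order into left and right subtrees.
Root T: left subtree has 3 nodes {L, F, V}, right has 6 {Y, D, S, N, H, J}.
  Root V: left subtree has 2 nodes {L, F}, right has 0 { }.
    Root F: left subtree has 1 node {L}, right has 0 { }.
  Root H: left subtree has 4 nodes {Y, D, S, N}, right has 1 {J}.
    Root S: left subtree has 2 nodes {Y, D}, right has 1 {N}.
      Root Y: left subtree has 0 nodes { }, right has 1 {D}.

T V F L H S Y D N J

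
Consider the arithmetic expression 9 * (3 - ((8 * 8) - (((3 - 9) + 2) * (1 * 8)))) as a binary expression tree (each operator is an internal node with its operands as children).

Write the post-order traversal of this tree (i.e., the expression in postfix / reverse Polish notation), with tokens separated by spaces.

Post-order on an expression tree gives postfix notation: for each operator, emit left operand, right operand, then the operator.

9 3 8 8 * 3 9 - 2 + 1 8 * * - - *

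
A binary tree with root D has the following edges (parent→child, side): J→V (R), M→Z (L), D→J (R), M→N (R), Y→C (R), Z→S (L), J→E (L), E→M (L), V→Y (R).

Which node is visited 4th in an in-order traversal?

In-order visits the left subtree, then the node, then the right subtree.
At D: no left child.
Visit D.
At D: go right to J.
  At J: go left to E.
    At E: go left to M.
      At M: go left to Z.
        At Z: go left to S.
          S is a leaf — visit S.
        Visit Z.
        At Z: no right child.
      Visit M.
      At M: go right to N.
        N is a leaf — visit N.
    Visit E.
    At E: no right child.
  Visit J.
  At J: go right to V.
    At V: no left child.
    Visit V.
    At V: go right to Y.
      At Y: no left child.
      Visit Y.
      At Y: go right to C.
        C is a leaf — visit C.
Full in-order sequence: D, S, Z, M, N, E, J, V, Y, C.

M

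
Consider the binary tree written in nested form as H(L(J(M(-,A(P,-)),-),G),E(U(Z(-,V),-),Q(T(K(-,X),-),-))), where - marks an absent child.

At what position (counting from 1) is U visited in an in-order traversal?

In-order visits the left subtree, then the node, then the right subtree.
At H: go left to L.
  At L: go left to J.
    At J: go left to M.
      At M: no left child.
      Visit M.
      At M: go right to A.
        At A: go left to P.
          P is a leaf — visit P.
        Visit A.
        At A: no right child.
    Visit J.
    At J: no right child.
  Visit L.
  At L: go right to G.
    G is a leaf — visit G.
Visit H.
At H: go right to E.
  At E: go left to U.
    At U: go left to Z.
      At Z: no left child.
      Visit Z.
      At Z: go right to V.
        V is a leaf — visit V.
    Visit U.
    At U: no right child.
  Visit E.
  At E: go right to Q.
    At Q: go left to T.
      At T: go left to K.
        At K: no left child.
        Visit K.
        At K: go right to X.
          X is a leaf — visit X.
      Visit T.
      At T: no right child.
    Visit Q.
    At Q: no right child.
Full in-order sequence: M, P, A, J, L, G, H, Z, V, U, E, K, X, T, Q.

10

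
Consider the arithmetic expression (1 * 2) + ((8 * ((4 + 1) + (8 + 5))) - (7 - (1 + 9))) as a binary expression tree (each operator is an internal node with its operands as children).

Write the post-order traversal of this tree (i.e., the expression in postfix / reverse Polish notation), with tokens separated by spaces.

1 2 * 8 4 1 + 8 5 + + * 7 1 9 + - - +

Post-order on an expression tree gives postfix notation: for each operator, emit left operand, right operand, then the operator.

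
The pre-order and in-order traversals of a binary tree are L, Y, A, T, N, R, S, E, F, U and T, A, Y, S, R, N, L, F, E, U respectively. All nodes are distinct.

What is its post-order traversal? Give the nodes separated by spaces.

The first element of pre-order is the root; it splits in-order into left and right subtrees.
Root L: left subtree has 6 nodes {T, A, Y, S, R, N}, right has 3 {F, E, U}.
  Root Y: left subtree has 2 nodes {T, A}, right has 3 {S, R, N}.
    Root A: left subtree has 1 node {T}, right has 0 { }.
    Root N: left subtree has 2 nodes {S, R}, right has 0 { }.
      Root R: left subtree has 1 node {S}, right has 0 { }.
  Root E: left subtree has 1 node {F}, right has 1 {U}.

T A S R N Y F U E L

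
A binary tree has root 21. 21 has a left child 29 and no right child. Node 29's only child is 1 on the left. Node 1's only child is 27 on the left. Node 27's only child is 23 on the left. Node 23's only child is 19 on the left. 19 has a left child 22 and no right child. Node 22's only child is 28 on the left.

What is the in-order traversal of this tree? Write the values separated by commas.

In-order visits the left subtree, then the node, then the right subtree.
At 21: go left to 29.
  At 29: go left to 1.
    At 1: go left to 27.
      At 27: go left to 23.
        At 23: go left to 19.
          At 19: go left to 22.
            At 22: go left to 28.
              28 is a leaf — visit 28.
            Visit 22.
            At 22: no right child.
          Visit 19.
          At 19: no right child.
        Visit 23.
        At 23: no right child.
      Visit 27.
      At 27: no right child.
    Visit 1.
    At 1: no right child.
  Visit 29.
  At 29: no right child.
Visit 21.
At 21: no right child.

28, 22, 19, 23, 27, 1, 29, 21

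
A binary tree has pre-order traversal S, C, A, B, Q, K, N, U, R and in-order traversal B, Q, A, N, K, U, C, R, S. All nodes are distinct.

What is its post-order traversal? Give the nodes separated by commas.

Q, B, N, U, K, A, R, C, S

The first element of pre-order is the root; it splits in-order into left and right subtrees.
Root S: left subtree has 8 nodes {B, Q, A, N, K, U, C, R}, right has 0 { }.
  Root C: left subtree has 6 nodes {B, Q, A, N, K, U}, right has 1 {R}.
    Root A: left subtree has 2 nodes {B, Q}, right has 3 {N, K, U}.
      Root B: left subtree has 0 nodes { }, right has 1 {Q}.
      Root K: left subtree has 1 node {N}, right has 1 {U}.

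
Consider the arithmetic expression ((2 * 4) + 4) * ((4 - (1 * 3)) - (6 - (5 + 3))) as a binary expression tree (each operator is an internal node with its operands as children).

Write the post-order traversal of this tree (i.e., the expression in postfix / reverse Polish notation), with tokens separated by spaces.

2 4 * 4 + 4 1 3 * - 6 5 3 + - - *

Post-order on an expression tree gives postfix notation: for each operator, emit left operand, right operand, then the operator.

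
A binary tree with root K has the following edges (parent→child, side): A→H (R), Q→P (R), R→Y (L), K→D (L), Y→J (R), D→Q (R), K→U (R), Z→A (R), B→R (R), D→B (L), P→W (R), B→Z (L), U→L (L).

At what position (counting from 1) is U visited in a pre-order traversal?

Pre-order visits the node, then its left subtree, then its right subtree.
Visit K.
At K: go left to D.
  Visit D.
  At D: go left to B.
    Visit B.
    At B: go left to Z.
      Visit Z.
      At Z: no left child.
      At Z: go right to A.
        Visit A.
        At A: no left child.
        At A: go right to H.
          H is a leaf — visit H.
    At B: go right to R.
      Visit R.
      At R: go left to Y.
        Visit Y.
        At Y: no left child.
        At Y: go right to J.
          J is a leaf — visit J.
      At R: no right child.
  At D: go right to Q.
    Visit Q.
    At Q: no left child.
    At Q: go right to P.
      Visit P.
      At P: no left child.
      At P: go right to W.
        W is a leaf — visit W.
At K: go right to U.
  Visit U.
  At U: go left to L.
    L is a leaf — visit L.
  At U: no right child.
Full pre-order sequence: K, D, B, Z, A, H, R, Y, J, Q, P, W, U, L.

13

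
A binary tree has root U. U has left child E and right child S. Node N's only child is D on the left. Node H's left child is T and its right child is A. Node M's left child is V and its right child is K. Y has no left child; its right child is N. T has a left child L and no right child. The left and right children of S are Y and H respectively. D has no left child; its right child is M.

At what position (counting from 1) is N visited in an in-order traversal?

In-order visits the left subtree, then the node, then the right subtree.
At U: go left to E.
  E is a leaf — visit E.
Visit U.
At U: go right to S.
  At S: go left to Y.
    At Y: no left child.
    Visit Y.
    At Y: go right to N.
      At N: go left to D.
        At D: no left child.
        Visit D.
        At D: go right to M.
          At M: go left to V.
            V is a leaf — visit V.
          Visit M.
          At M: go right to K.
            K is a leaf — visit K.
      Visit N.
      At N: no right child.
  Visit S.
  At S: go right to H.
    At H: go left to T.
      At T: go left to L.
        L is a leaf — visit L.
      Visit T.
      At T: no right child.
    Visit H.
    At H: go right to A.
      A is a leaf — visit A.
Full in-order sequence: E, U, Y, D, V, M, K, N, S, L, T, H, A.

8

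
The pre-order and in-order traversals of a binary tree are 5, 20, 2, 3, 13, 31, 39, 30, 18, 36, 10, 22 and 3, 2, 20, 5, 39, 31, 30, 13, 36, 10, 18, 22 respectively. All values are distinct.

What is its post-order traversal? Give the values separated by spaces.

The first element of pre-order is the root; it splits in-order into left and right subtrees.
Root 5: left subtree has 3 nodes {3, 2, 20}, right has 8 {39, 31, 30, 13, 36, 10, 18, 22}.
  Root 20: left subtree has 2 nodes {3, 2}, right has 0 { }.
    Root 2: left subtree has 1 node {3}, right has 0 { }.
  Root 13: left subtree has 3 nodes {39, 31, 30}, right has 4 {36, 10, 18, 22}.
    Root 31: left subtree has 1 node {39}, right has 1 {30}.
    Root 18: left subtree has 2 nodes {36, 10}, right has 1 {22}.
      Root 36: left subtree has 0 nodes { }, right has 1 {10}.

3 2 20 39 30 31 10 36 22 18 13 5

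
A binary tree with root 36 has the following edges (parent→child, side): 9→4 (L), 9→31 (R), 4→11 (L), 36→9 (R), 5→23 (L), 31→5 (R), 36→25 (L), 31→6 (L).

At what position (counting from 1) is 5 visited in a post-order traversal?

6

Post-order visits the left subtree, then the right subtree, then the node.
At 36: go left to 25.
  25 is a leaf — visit 25.
At 36: go right to 9.
  At 9: go left to 4.
    At 4: go left to 11.
      11 is a leaf — visit 11.
    At 4: no right child.
    Visit 4.
  At 9: go right to 31.
    At 31: go left to 6.
      6 is a leaf — visit 6.
    At 31: go right to 5.
      At 5: go left to 23.
        23 is a leaf — visit 23.
      At 5: no right child.
      Visit 5.
    Visit 31.
  Visit 9.
Visit 36.
Full post-order sequence: 25, 11, 4, 6, 23, 5, 31, 9, 36.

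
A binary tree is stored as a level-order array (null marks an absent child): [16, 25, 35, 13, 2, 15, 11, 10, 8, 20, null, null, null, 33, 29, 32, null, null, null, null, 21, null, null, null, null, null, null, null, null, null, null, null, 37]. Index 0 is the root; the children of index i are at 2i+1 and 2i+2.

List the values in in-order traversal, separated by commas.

In-order visits the left subtree, then the node, then the right subtree.
At 16: go left to 25.
  At 25: go left to 13.
    At 13: go left to 10.
      At 10: go left to 32.
        At 32: no left child.
        Visit 32.
        At 32: go right to 37.
          37 is a leaf — visit 37.
      Visit 10.
      At 10: no right child.
    Visit 13.
    At 13: go right to 8.
      8 is a leaf — visit 8.
  Visit 25.
  At 25: go right to 2.
    At 2: go left to 20.
      At 20: no left child.
      Visit 20.
      At 20: go right to 21.
        21 is a leaf — visit 21.
    Visit 2.
    At 2: no right child.
Visit 16.
At 16: go right to 35.
  At 35: go left to 15.
    15 is a leaf — visit 15.
  Visit 35.
  At 35: go right to 11.
    At 11: go left to 33.
      33 is a leaf — visit 33.
    Visit 11.
    At 11: go right to 29.
      29 is a leaf — visit 29.

32, 37, 10, 13, 8, 25, 20, 21, 2, 16, 15, 35, 33, 11, 29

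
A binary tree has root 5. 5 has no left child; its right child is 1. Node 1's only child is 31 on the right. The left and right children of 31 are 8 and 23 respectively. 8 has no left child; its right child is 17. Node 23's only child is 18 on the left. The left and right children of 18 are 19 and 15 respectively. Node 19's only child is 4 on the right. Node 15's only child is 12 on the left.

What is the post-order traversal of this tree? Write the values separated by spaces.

Post-order visits the left subtree, then the right subtree, then the node.
At 5: no left child.
At 5: go right to 1.
  At 1: no left child.
  At 1: go right to 31.
    At 31: go left to 8.
      At 8: no left child.
      At 8: go right to 17.
        17 is a leaf — visit 17.
      Visit 8.
    At 31: go right to 23.
      At 23: go left to 18.
        At 18: go left to 19.
          At 19: no left child.
          At 19: go right to 4.
            4 is a leaf — visit 4.
          Visit 19.
        At 18: go right to 15.
          At 15: go left to 12.
            12 is a leaf — visit 12.
          At 15: no right child.
          Visit 15.
        Visit 18.
      At 23: no right child.
      Visit 23.
    Visit 31.
  Visit 1.
Visit 5.

17 8 4 19 12 15 18 23 31 1 5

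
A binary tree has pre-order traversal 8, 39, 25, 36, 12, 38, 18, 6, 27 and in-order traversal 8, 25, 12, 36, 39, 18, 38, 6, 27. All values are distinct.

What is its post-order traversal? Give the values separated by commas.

The first element of pre-order is the root; it splits in-order into left and right subtrees.
Root 8: left subtree has 0 nodes { }, right has 8 {25, 12, 36, 39, 18, 38, 6, 27}.
  Root 39: left subtree has 3 nodes {25, 12, 36}, right has 4 {18, 38, 6, 27}.
    Root 25: left subtree has 0 nodes { }, right has 2 {12, 36}.
      Root 36: left subtree has 1 node {12}, right has 0 { }.
    Root 38: left subtree has 1 node {18}, right has 2 {6, 27}.
      Root 6: left subtree has 0 nodes { }, right has 1 {27}.

12, 36, 25, 18, 27, 6, 38, 39, 8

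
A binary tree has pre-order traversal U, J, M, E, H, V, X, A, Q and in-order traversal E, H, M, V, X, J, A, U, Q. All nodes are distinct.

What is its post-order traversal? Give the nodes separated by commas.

The first element of pre-order is the root; it splits in-order into left and right subtrees.
Root U: left subtree has 7 nodes {E, H, M, V, X, J, A}, right has 1 {Q}.
  Root J: left subtree has 5 nodes {E, H, M, V, X}, right has 1 {A}.
    Root M: left subtree has 2 nodes {E, H}, right has 2 {V, X}.
      Root E: left subtree has 0 nodes { }, right has 1 {H}.
      Root V: left subtree has 0 nodes { }, right has 1 {X}.

H, E, X, V, M, A, J, Q, U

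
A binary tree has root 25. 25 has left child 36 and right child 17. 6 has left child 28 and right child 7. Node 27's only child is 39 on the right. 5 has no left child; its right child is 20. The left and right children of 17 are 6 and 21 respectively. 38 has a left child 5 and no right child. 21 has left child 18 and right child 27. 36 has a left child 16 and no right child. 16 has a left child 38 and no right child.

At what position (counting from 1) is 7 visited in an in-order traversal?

In-order visits the left subtree, then the node, then the right subtree.
At 25: go left to 36.
  At 36: go left to 16.
    At 16: go left to 38.
      At 38: go left to 5.
        At 5: no left child.
        Visit 5.
        At 5: go right to 20.
          20 is a leaf — visit 20.
      Visit 38.
      At 38: no right child.
    Visit 16.
    At 16: no right child.
  Visit 36.
  At 36: no right child.
Visit 25.
At 25: go right to 17.
  At 17: go left to 6.
    At 6: go left to 28.
      28 is a leaf — visit 28.
    Visit 6.
    At 6: go right to 7.
      7 is a leaf — visit 7.
  Visit 17.
  At 17: go right to 21.
    At 21: go left to 18.
      18 is a leaf — visit 18.
    Visit 21.
    At 21: go right to 27.
      At 27: no left child.
      Visit 27.
      At 27: go right to 39.
        39 is a leaf — visit 39.
Full in-order sequence: 5, 20, 38, 16, 36, 25, 28, 6, 7, 17, 18, 21, 27, 39.

9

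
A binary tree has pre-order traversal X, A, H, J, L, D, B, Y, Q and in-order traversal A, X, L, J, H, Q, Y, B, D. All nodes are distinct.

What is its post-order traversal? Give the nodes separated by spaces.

A L J Q Y B D H X

The first element of pre-order is the root; it splits in-order into left and right subtrees.
Root X: left subtree has 1 node {A}, right has 7 {L, J, H, Q, Y, B, D}.
  Root H: left subtree has 2 nodes {L, J}, right has 4 {Q, Y, B, D}.
    Root J: left subtree has 1 node {L}, right has 0 { }.
    Root D: left subtree has 3 nodes {Q, Y, B}, right has 0 { }.
      Root B: left subtree has 2 nodes {Q, Y}, right has 0 { }.
        Root Y: left subtree has 1 node {Q}, right has 0 { }.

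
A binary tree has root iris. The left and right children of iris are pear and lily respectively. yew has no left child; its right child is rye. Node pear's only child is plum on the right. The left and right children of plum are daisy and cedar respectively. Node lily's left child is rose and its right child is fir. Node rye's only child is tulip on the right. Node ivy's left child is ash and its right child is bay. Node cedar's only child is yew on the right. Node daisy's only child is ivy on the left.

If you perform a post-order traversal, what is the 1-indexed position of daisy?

4

Post-order visits the left subtree, then the right subtree, then the node.
At iris: go left to pear.
  At pear: no left child.
  At pear: go right to plum.
    At plum: go left to daisy.
      At daisy: go left to ivy.
        At ivy: go left to ash.
          ash is a leaf — visit ash.
        At ivy: go right to bay.
          bay is a leaf — visit bay.
        Visit ivy.
      At daisy: no right child.
      Visit daisy.
    At plum: go right to cedar.
      At cedar: no left child.
      At cedar: go right to yew.
        At yew: no left child.
        At yew: go right to rye.
          At rye: no left child.
          At rye: go right to tulip.
            tulip is a leaf — visit tulip.
          Visit rye.
        Visit yew.
      Visit cedar.
    Visit plum.
  Visit pear.
At iris: go right to lily.
  At lily: go left to rose.
    rose is a leaf — visit rose.
  At lily: go right to fir.
    fir is a leaf — visit fir.
  Visit lily.
Visit iris.
Full post-order sequence: ash, bay, ivy, daisy, tulip, rye, yew, cedar, plum, pear, rose, fir, lily, iris.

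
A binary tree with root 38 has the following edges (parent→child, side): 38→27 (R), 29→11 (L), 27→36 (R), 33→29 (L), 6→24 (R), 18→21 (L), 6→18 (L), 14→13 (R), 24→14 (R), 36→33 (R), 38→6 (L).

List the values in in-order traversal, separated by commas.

In-order visits the left subtree, then the node, then the right subtree.
At 38: go left to 6.
  At 6: go left to 18.
    At 18: go left to 21.
      21 is a leaf — visit 21.
    Visit 18.
    At 18: no right child.
  Visit 6.
  At 6: go right to 24.
    At 24: no left child.
    Visit 24.
    At 24: go right to 14.
      At 14: no left child.
      Visit 14.
      At 14: go right to 13.
        13 is a leaf — visit 13.
Visit 38.
At 38: go right to 27.
  At 27: no left child.
  Visit 27.
  At 27: go right to 36.
    At 36: no left child.
    Visit 36.
    At 36: go right to 33.
      At 33: go left to 29.
        At 29: go left to 11.
          11 is a leaf — visit 11.
        Visit 29.
        At 29: no right child.
      Visit 33.
      At 33: no right child.

21, 18, 6, 24, 14, 13, 38, 27, 36, 11, 29, 33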